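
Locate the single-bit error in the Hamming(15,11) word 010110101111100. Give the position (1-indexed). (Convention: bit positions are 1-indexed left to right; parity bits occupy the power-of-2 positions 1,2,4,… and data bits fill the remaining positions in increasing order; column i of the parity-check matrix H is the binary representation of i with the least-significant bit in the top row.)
Syndrome s = H · r^T (mod 2), r = 010110101111100:
  s[0] = (101010101010101)·(010110101111100) mod 2 = 0+0+0+0+1+0+1+0+1+0+1+0+1+0+0 mod 2 = 1
  s[1] = (011001100110011)·(010110101111100) mod 2 = 0+1+0+0+0+0+1+0+0+1+1+0+0+0+0 mod 2 = 0
  s[2] = (000111100001111)·(010110101111100) mod 2 = 0+0+0+1+1+0+1+0+0+0+0+1+1+0+0 mod 2 = 1
  s[3] = (000000011111111)·(010110101111100) mod 2 = 0+0+0+0+0+0+0+0+1+1+1+1+1+0+0 mod 2 = 1
Syndrome = 1011
Column i of H is the binary representation of i, so the syndrome is the binary index of the flipped bit.
Read s = 1011 with s[0] as LSB: 1·2^0 + 0·2^1 + 1·2^2 + 1·2^3 = 13.
Error is at bit position 13.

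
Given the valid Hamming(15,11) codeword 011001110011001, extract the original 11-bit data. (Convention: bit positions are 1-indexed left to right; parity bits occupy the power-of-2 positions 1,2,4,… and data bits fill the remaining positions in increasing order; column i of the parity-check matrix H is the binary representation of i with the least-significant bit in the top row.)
Parity bits occupy power-of-2 positions; data bits are at positions {3,5,6,7,9,10,11,12,13,14,15} (1-indexed).
Extract: c[3]=1 c[5]=0 c[6]=1 c[7]=1 c[9]=0 c[10]=0 c[11]=1 c[12]=1 c[13]=0 c[14]=0 c[15]=1
Data = 10110011001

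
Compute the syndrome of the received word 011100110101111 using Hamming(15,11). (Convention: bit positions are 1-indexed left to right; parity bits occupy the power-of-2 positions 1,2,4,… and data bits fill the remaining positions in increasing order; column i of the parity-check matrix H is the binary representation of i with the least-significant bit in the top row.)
Syndrome s = H · r^T (mod 2), r = 011100110101111:
  s[0] = (101010101010101)·(011100110101111) mod 2 = 0+0+1+0+0+0+1+0+0+0+0+0+1+0+1 mod 2 = 0
  s[1] = (011001100110011)·(011100110101111) mod 2 = 0+1+1+0+0+0+1+0+0+1+0+0+0+1+1 mod 2 = 0
  s[2] = (000111100001111)·(011100110101111) mod 2 = 0+0+0+1+0+0+1+0+0+0+0+1+1+1+1 mod 2 = 0
  s[3] = (000000011111111)·(011100110101111) mod 2 = 0+0+0+0+0+0+0+1+0+1+0+1+1+1+1 mod 2 = 0
Syndrome = 0000
s = 0: no error detected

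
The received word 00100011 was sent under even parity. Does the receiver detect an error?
Sum of received bits: 0+0+1+0+0+0+1+1 = 3; 3 mod 2 = 1. Result is 1 ≠ 0 → error detected.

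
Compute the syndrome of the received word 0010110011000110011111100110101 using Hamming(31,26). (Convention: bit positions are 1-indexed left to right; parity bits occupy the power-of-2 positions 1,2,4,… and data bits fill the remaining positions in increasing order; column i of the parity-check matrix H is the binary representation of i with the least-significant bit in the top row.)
Syndrome s = H · r^T (mod 2), r = 0010110011000110011111100110101:
  s[0] = (1010101010101010101010101010101)·(0010110011000110011111100110101) mod 2 = 0+0+1+0+1+0+0+0+1+0+0+0+0+0+1+0+0+0+1+0+1+0+1+0+0+0+1+0+1+0+1 mod 2 = 0
  s[1] = (0110011001100110011001100110011)·(0010110011000110011111100110101) mod 2 = 0+0+1+0+0+1+0+0+0+1+0+0+0+1+1+0+0+1+1+0+0+1+1+0+0+1+1+0+0+0+1 mod 2 = 0
  s[2] = (0001111000011110000111100001111)·(0010110011000110011111100110101) mod 2 = 0+0+0+0+1+1+0+0+0+0+0+0+0+1+1+0+0+0+0+1+1+1+1+0+0+0+0+0+1+0+1 mod 2 = 0
  s[3] = (0000000111111110000000011111111)·(0010110011000110011111100110101) mod 2 = 0+0+0+0+0+0+0+0+1+1+0+0+0+1+1+0+0+0+0+0+0+0+0+0+0+1+1+0+1+0+1 mod 2 = 0
  s[4] = (0000000000000001111111111111111)·(0010110011000110011111100110101) mod 2 = 0+0+0+0+0+0+0+0+0+0+0+0+0+0+0+0+0+1+1+1+1+1+1+0+0+1+1+0+1+0+1 mod 2 = 0
Syndrome = 00000
s = 0: no error detected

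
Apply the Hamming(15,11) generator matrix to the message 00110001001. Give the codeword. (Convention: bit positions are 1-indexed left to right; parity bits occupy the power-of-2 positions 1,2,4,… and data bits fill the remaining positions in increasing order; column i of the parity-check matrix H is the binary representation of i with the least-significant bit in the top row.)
Codeword c = d · G (mod 2), d = 00110001001:
  c[0] = d·G[:,0] = (00110001001)·(11011010101) mod 2 = 0+0+0+1+0+0+0+0+0+0+1 mod 2 = 0
  c[1] = d·G[:,1] = (00110001001)·(10110110011) mod 2 = 0+0+1+1+0+0+0+0+0+0+1 mod 2 = 1
  c[2] = d·G[:,2] = (00110001001)·(10000000000) mod 2 = 0+0+0+0+0+0+0+0+0+0+0 mod 2 = 0
  c[3] = d·G[:,3] = (00110001001)·(01110001111) mod 2 = 0+0+1+1+0+0+0+1+0+0+1 mod 2 = 0
  c[4] = d·G[:,4] = (00110001001)·(01000000000) mod 2 = 0+0+0+0+0+0+0+0+0+0+0 mod 2 = 0
  c[5] = d·G[:,5] = (00110001001)·(00100000000) mod 2 = 0+0+1+0+0+0+0+0+0+0+0 mod 2 = 1
  c[6] = d·G[:,6] = (00110001001)·(00010000000) mod 2 = 0+0+0+1+0+0+0+0+0+0+0 mod 2 = 1
  c[7] = d·G[:,7] = (00110001001)·(00001111111) mod 2 = 0+0+0+0+0+0+0+1+0+0+1 mod 2 = 0
  c[8] = d·G[:,8] = (00110001001)·(00001000000) mod 2 = 0+0+0+0+0+0+0+0+0+0+0 mod 2 = 0
  c[9] = d·G[:,9] = (00110001001)·(00000100000) mod 2 = 0+0+0+0+0+0+0+0+0+0+0 mod 2 = 0
  c[10] = d·G[:,10] = (00110001001)·(00000010000) mod 2 = 0+0+0+0+0+0+0+0+0+0+0 mod 2 = 0
  c[11] = d·G[:,11] = (00110001001)·(00000001000) mod 2 = 0+0+0+0+0+0+0+1+0+0+0 mod 2 = 1
  c[12] = d·G[:,12] = (00110001001)·(00000000100) mod 2 = 0+0+0+0+0+0+0+0+0+0+0 mod 2 = 0
  c[13] = d·G[:,13] = (00110001001)·(00000000010) mod 2 = 0+0+0+0+0+0+0+0+0+0+0 mod 2 = 0
  c[14] = d·G[:,14] = (00110001001)·(00000000001) mod 2 = 0+0+0+0+0+0+0+0+0+0+1 mod 2 = 1
Codeword = 010001100001001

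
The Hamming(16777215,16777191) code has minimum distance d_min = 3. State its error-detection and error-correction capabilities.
Detection only: up to d_min − 1 = 2 errors.
Correction: up to ⌊(d_min − 1)/2⌋ = ⌊2/2⌋ = 1 errors.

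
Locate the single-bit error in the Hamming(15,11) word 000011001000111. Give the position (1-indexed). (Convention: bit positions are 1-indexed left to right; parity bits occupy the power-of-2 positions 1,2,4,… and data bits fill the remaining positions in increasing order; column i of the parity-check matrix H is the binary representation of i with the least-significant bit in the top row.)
Syndrome s = H · r^T (mod 2), r = 000011001000111:
  s[0] = (101010101010101)·(000011001000111) mod 2 = 0+0+0+0+1+0+0+0+1+0+0+0+1+0+1 mod 2 = 0
  s[1] = (011001100110011)·(000011001000111) mod 2 = 0+0+0+0+0+1+0+0+0+0+0+0+0+1+1 mod 2 = 1
  s[2] = (000111100001111)·(000011001000111) mod 2 = 0+0+0+0+1+1+0+0+0+0+0+0+1+1+1 mod 2 = 1
  s[3] = (000000011111111)·(000011001000111) mod 2 = 0+0+0+0+0+0+0+0+1+0+0+0+1+1+1 mod 2 = 0
Syndrome = 0110
Column i of H is the binary representation of i, so the syndrome is the binary index of the flipped bit.
Read s = 0110 with s[0] as LSB: 0·2^0 + 1·2^1 + 1·2^2 + 0·2^3 = 6.
Error is at bit position 6.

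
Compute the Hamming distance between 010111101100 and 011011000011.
XOR = 001100101111, count of 1s = 7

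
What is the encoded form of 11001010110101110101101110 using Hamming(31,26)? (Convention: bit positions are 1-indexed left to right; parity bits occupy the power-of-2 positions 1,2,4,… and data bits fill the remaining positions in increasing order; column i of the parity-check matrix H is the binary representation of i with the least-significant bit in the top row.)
Codeword c = d · G (mod 2), d = 11001010110101110101101110:
  c[0] = d·G[:,0] = (11001010110101110101101110)·(11011010101101010101010101) mod 2 = 1+1+0+0+1+0+1+0+1+0+0+1+0+1+0+1+0+1+0+1+0+0+0+1+0+0 mod 2 = 1
  c[1] = d·G[:,1] = (11001010110101110101101110)·(10110110011011001100110011) mod 2 = 1+0+0+0+0+0+1+0+0+1+0+0+0+1+0+0+0+1+0+0+1+0+0+0+1+0 mod 2 = 1
  c[2] = d·G[:,2] = (11001010110101110101101110)·(10000000000000000000000000) mod 2 = 1+0+0+0+0+0+0+0+0+0+0+0+0+0+0+0+0+0+0+0+0+0+0+0+0+0 mod 2 = 1
  c[3] = d·G[:,3] = (11001010110101110101101110)·(01110001111000111100001111) mod 2 = 0+1+0+0+0+0+0+0+1+1+0+0+0+0+1+1+0+1+0+0+0+0+1+1+1+0 mod 2 = 1
  c[4] = d·G[:,4] = (11001010110101110101101110)·(01000000000000000000000000) mod 2 = 0+1+0+0+0+0+0+0+0+0+0+0+0+0+0+0+0+0+0+0+0+0+0+0+0+0 mod 2 = 1
  c[5] = d·G[:,5] = (11001010110101110101101110)·(00100000000000000000000000) mod 2 = 0+0+0+0+0+0+0+0+0+0+0+0+0+0+0+0+0+0+0+0+0+0+0+0+0+0 mod 2 = 0
  c[6] = d·G[:,6] = (11001010110101110101101110)·(00010000000000000000000000) mod 2 = 0+0+0+0+0+0+0+0+0+0+0+0+0+0+0+0+0+0+0+0+0+0+0+0+0+0 mod 2 = 0
  c[7] = d·G[:,7] = (11001010110101110101101110)·(00001111111000000011111111) mod 2 = 0+0+0+0+1+0+1+0+1+1+0+0+0+0+0+0+0+0+0+1+1+0+1+1+1+0 mod 2 = 1
  c[8] = d·G[:,8] = (11001010110101110101101110)·(00001000000000000000000000) mod 2 = 0+0+0+0+1+0+0+0+0+0+0+0+0+0+0+0+0+0+0+0+0+0+0+0+0+0 mod 2 = 1
  c[9] = d·G[:,9] = (11001010110101110101101110)·(00000100000000000000000000) mod 2 = 0+0+0+0+0+0+0+0+0+0+0+0+0+0+0+0+0+0+0+0+0+0+0+0+0+0 mod 2 = 0
  c[10] = d·G[:,10] = (11001010110101110101101110)·(00000010000000000000000000) mod 2 = 0+0+0+0+0+0+1+0+0+0+0+0+0+0+0+0+0+0+0+0+0+0+0+0+0+0 mod 2 = 1
  c[11] = d·G[:,11] = (11001010110101110101101110)·(00000001000000000000000000) mod 2 = 0+0+0+0+0+0+0+0+0+0+0+0+0+0+0+0+0+0+0+0+0+0+0+0+0+0 mod 2 = 0
  c[12] = d·G[:,12] = (11001010110101110101101110)·(00000000100000000000000000) mod 2 = 0+0+0+0+0+0+0+0+1+0+0+0+0+0+0+0+0+0+0+0+0+0+0+0+0+0 mod 2 = 1
  c[13] = d·G[:,13] = (11001010110101110101101110)·(00000000010000000000000000) mod 2 = 0+0+0+0+0+0+0+0+0+1+0+0+0+0+0+0+0+0+0+0+0+0+0+0+0+0 mod 2 = 1
  c[14] = d·G[:,14] = (11001010110101110101101110)·(00000000001000000000000000) mod 2 = 0+0+0+0+0+0+0+0+0+0+0+0+0+0+0+0+0+0+0+0+0+0+0+0+0+0 mod 2 = 0
  c[15] = d·G[:,15] = (11001010110101110101101110)·(00000000000111111111111111) mod 2 = 0+0+0+0+0+0+0+0+0+0+0+1+0+1+1+1+0+1+0+1+1+0+1+1+1+0 mod 2 = 0
  c[16] = d·G[:,16] = (11001010110101110101101110)·(00000000000100000000000000) mod 2 = 0+0+0+0+0+0+0+0+0+0+0+1+0+0+0+0+0+0+0+0+0+0+0+0+0+0 mod 2 = 1
  c[17] = d·G[:,17] = (11001010110101110101101110)·(00000000000010000000000000) mod 2 = 0+0+0+0+0+0+0+0+0+0+0+0+0+0+0+0+0+0+0+0+0+0+0+0+0+0 mod 2 = 0
  c[18] = d·G[:,18] = (11001010110101110101101110)·(00000000000001000000000000) mod 2 = 0+0+0+0+0+0+0+0+0+0+0+0+0+1+0+0+0+0+0+0+0+0+0+0+0+0 mod 2 = 1
  c[19] = d·G[:,19] = (11001010110101110101101110)·(00000000000000100000000000) mod 2 = 0+0+0+0+0+0+0+0+0+0+0+0+0+0+1+0+0+0+0+0+0+0+0+0+0+0 mod 2 = 1
  c[20] = d·G[:,20] = (11001010110101110101101110)·(00000000000000010000000000) mod 2 = 0+0+0+0+0+0+0+0+0+0+0+0+0+0+0+1+0+0+0+0+0+0+0+0+0+0 mod 2 = 1
  c[21] = d·G[:,21] = (11001010110101110101101110)·(00000000000000001000000000) mod 2 = 0+0+0+0+0+0+0+0+0+0+0+0+0+0+0+0+0+0+0+0+0+0+0+0+0+0 mod 2 = 0
  c[22] = d·G[:,22] = (11001010110101110101101110)·(00000000000000000100000000) mod 2 = 0+0+0+0+0+0+0+0+0+0+0+0+0+0+0+0+0+1+0+0+0+0+0+0+0+0 mod 2 = 1
  c[23] = d·G[:,23] = (11001010110101110101101110)·(00000000000000000010000000) mod 2 = 0+0+0+0+0+0+0+0+0+0+0+0+0+0+0+0+0+0+0+0+0+0+0+0+0+0 mod 2 = 0
  c[24] = d·G[:,24] = (11001010110101110101101110)·(00000000000000000001000000) mod 2 = 0+0+0+0+0+0+0+0+0+0+0+0+0+0+0+0+0+0+0+1+0+0+0+0+0+0 mod 2 = 1
  c[25] = d·G[:,25] = (11001010110101110101101110)·(00000000000000000000100000) mod 2 = 0+0+0+0+0+0+0+0+0+0+0+0+0+0+0+0+0+0+0+0+1+0+0+0+0+0 mod 2 = 1
  c[26] = d·G[:,26] = (11001010110101110101101110)·(00000000000000000000010000) mod 2 = 0+0+0+0+0+0+0+0+0+0+0+0+0+0+0+0+0+0+0+0+0+0+0+0+0+0 mod 2 = 0
  c[27] = d·G[:,27] = (11001010110101110101101110)·(00000000000000000000001000) mod 2 = 0+0+0+0+0+0+0+0+0+0+0+0+0+0+0+0+0+0+0+0+0+0+1+0+0+0 mod 2 = 1
  c[28] = d·G[:,28] = (11001010110101110101101110)·(00000000000000000000000100) mod 2 = 0+0+0+0+0+0+0+0+0+0+0+0+0+0+0+0+0+0+0+0+0+0+0+1+0+0 mod 2 = 1
  c[29] = d·G[:,29] = (11001010110101110101101110)·(00000000000000000000000010) mod 2 = 0+0+0+0+0+0+0+0+0+0+0+0+0+0+0+0+0+0+0+0+0+0+0+0+1+0 mod 2 = 1
  c[30] = d·G[:,30] = (11001010110101110101101110)·(00000000000000000000000001) mod 2 = 0+0+0+0+0+0+0+0+0+0+0+0+0+0+0+0+0+0+0+0+0+0+0+0+0+0 mod 2 = 0
Codeword = 1111100110101100101110101101110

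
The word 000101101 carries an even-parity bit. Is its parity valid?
Sum of all bits: 0+0+0+1+0+1+1+0+1 = 4; 4 mod 2 = 0. Result is 0 → valid parity.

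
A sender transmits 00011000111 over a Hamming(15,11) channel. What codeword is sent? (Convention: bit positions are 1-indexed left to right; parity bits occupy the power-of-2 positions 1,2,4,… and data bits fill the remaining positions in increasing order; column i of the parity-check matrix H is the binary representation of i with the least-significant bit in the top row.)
Codeword c = d · G (mod 2), d = 00011000111:
  c[0] = d·G[:,0] = (00011000111)·(11011010101) mod 2 = 0+0+0+1+1+0+0+0+1+0+1 mod 2 = 0
  c[1] = d·G[:,1] = (00011000111)·(10110110011) mod 2 = 0+0+0+1+0+0+0+0+0+1+1 mod 2 = 1
  c[2] = d·G[:,2] = (00011000111)·(10000000000) mod 2 = 0+0+0+0+0+0+0+0+0+0+0 mod 2 = 0
  c[3] = d·G[:,3] = (00011000111)·(01110001111) mod 2 = 0+0+0+1+0+0+0+0+1+1+1 mod 2 = 0
  c[4] = d·G[:,4] = (00011000111)·(01000000000) mod 2 = 0+0+0+0+0+0+0+0+0+0+0 mod 2 = 0
  c[5] = d·G[:,5] = (00011000111)·(00100000000) mod 2 = 0+0+0+0+0+0+0+0+0+0+0 mod 2 = 0
  c[6] = d·G[:,6] = (00011000111)·(00010000000) mod 2 = 0+0+0+1+0+0+0+0+0+0+0 mod 2 = 1
  c[7] = d·G[:,7] = (00011000111)·(00001111111) mod 2 = 0+0+0+0+1+0+0+0+1+1+1 mod 2 = 0
  c[8] = d·G[:,8] = (00011000111)·(00001000000) mod 2 = 0+0+0+0+1+0+0+0+0+0+0 mod 2 = 1
  c[9] = d·G[:,9] = (00011000111)·(00000100000) mod 2 = 0+0+0+0+0+0+0+0+0+0+0 mod 2 = 0
  c[10] = d·G[:,10] = (00011000111)·(00000010000) mod 2 = 0+0+0+0+0+0+0+0+0+0+0 mod 2 = 0
  c[11] = d·G[:,11] = (00011000111)·(00000001000) mod 2 = 0+0+0+0+0+0+0+0+0+0+0 mod 2 = 0
  c[12] = d·G[:,12] = (00011000111)·(00000000100) mod 2 = 0+0+0+0+0+0+0+0+1+0+0 mod 2 = 1
  c[13] = d·G[:,13] = (00011000111)·(00000000010) mod 2 = 0+0+0+0+0+0+0+0+0+1+0 mod 2 = 1
  c[14] = d·G[:,14] = (00011000111)·(00000000001) mod 2 = 0+0+0+0+0+0+0+0+0+0+1 mod 2 = 1
Codeword = 010000101000111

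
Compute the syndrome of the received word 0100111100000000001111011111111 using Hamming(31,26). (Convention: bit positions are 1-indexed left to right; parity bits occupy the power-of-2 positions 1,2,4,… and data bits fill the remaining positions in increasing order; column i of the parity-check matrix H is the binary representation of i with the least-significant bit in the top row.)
Syndrome s = H · r^T (mod 2), r = 0100111100000000001111011111111:
  s[0] = (1010101010101010101010101010101)·(0100111100000000001111011111111) mod 2 = 0+0+0+0+1+0+1+0+0+0+0+0+0+0+0+0+0+0+1+0+1+0+0+0+1+0+1+0+1+0+1 mod 2 = 0
  s[1] = (0110011001100110011001100110011)·(0100111100000000001111011111111) mod 2 = 0+1+0+0+0+1+1+0+0+0+0+0+0+0+0+0+0+0+1+0+0+1+0+0+0+1+1+0+0+1+1 mod 2 = 1
  s[2] = (0001111000011110000111100001111)·(0100111100000000001111011111111) mod 2 = 0+0+0+0+1+1+1+0+0+0+0+0+0+0+0+0+0+0+0+1+1+1+0+0+0+0+0+1+1+1+1 mod 2 = 0
  s[3] = (0000000111111110000000011111111)·(0100111100000000001111011111111) mod 2 = 0+0+0+0+0+0+0+1+0+0+0+0+0+0+0+0+0+0+0+0+0+0+0+1+1+1+1+1+1+1+1 mod 2 = 1
  s[4] = (0000000000000001111111111111111)·(0100111100000000001111011111111) mod 2 = 0+0+0+0+0+0+0+0+0+0+0+0+0+0+0+0+0+0+1+1+1+1+0+1+1+1+1+1+1+1+1 mod 2 = 0
Syndrome = 01010
Non-zero syndrome: error at position 10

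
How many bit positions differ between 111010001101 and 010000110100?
XOR = 101010111001, count of 1s = 7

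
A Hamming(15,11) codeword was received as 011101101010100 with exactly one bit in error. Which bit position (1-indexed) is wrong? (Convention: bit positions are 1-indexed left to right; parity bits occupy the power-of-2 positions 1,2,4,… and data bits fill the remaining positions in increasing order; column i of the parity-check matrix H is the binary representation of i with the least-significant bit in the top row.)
Syndrome s = H · r^T (mod 2), r = 011101101010100:
  s[0] = (101010101010101)·(011101101010100) mod 2 = 0+0+1+0+0+0+1+0+1+0+1+0+1+0+0 mod 2 = 1
  s[1] = (011001100110011)·(011101101010100) mod 2 = 0+1+1+0+0+1+1+0+0+0+1+0+0+0+0 mod 2 = 1
  s[2] = (000111100001111)·(011101101010100) mod 2 = 0+0+0+1+0+1+1+0+0+0+0+0+1+0+0 mod 2 = 0
  s[3] = (000000011111111)·(011101101010100) mod 2 = 0+0+0+0+0+0+0+0+1+0+1+0+1+0+0 mod 2 = 1
Syndrome = 1101
Column i of H is the binary representation of i, so the syndrome is the binary index of the flipped bit.
Read s = 1101 with s[0] as LSB: 1·2^0 + 1·2^1 + 0·2^2 + 1·2^3 = 11.
Error is at bit position 11.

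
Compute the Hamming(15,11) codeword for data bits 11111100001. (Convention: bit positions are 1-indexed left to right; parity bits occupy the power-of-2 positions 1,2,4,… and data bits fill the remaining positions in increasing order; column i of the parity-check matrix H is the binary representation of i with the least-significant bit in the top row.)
Codeword c = d · G (mod 2), d = 11111100001:
  c[0] = d·G[:,0] = (11111100001)·(11011010101) mod 2 = 1+1+0+1+1+0+0+0+0+0+1 mod 2 = 1
  c[1] = d·G[:,1] = (11111100001)·(10110110011) mod 2 = 1+0+1+1+0+1+0+0+0+0+1 mod 2 = 1
  c[2] = d·G[:,2] = (11111100001)·(10000000000) mod 2 = 1+0+0+0+0+0+0+0+0+0+0 mod 2 = 1
  c[3] = d·G[:,3] = (11111100001)·(01110001111) mod 2 = 0+1+1+1+0+0+0+0+0+0+1 mod 2 = 0
  c[4] = d·G[:,4] = (11111100001)·(01000000000) mod 2 = 0+1+0+0+0+0+0+0+0+0+0 mod 2 = 1
  c[5] = d·G[:,5] = (11111100001)·(00100000000) mod 2 = 0+0+1+0+0+0+0+0+0+0+0 mod 2 = 1
  c[6] = d·G[:,6] = (11111100001)·(00010000000) mod 2 = 0+0+0+1+0+0+0+0+0+0+0 mod 2 = 1
  c[7] = d·G[:,7] = (11111100001)·(00001111111) mod 2 = 0+0+0+0+1+1+0+0+0+0+1 mod 2 = 1
  c[8] = d·G[:,8] = (11111100001)·(00001000000) mod 2 = 0+0+0+0+1+0+0+0+0+0+0 mod 2 = 1
  c[9] = d·G[:,9] = (11111100001)·(00000100000) mod 2 = 0+0+0+0+0+1+0+0+0+0+0 mod 2 = 1
  c[10] = d·G[:,10] = (11111100001)·(00000010000) mod 2 = 0+0+0+0+0+0+0+0+0+0+0 mod 2 = 0
  c[11] = d·G[:,11] = (11111100001)·(00000001000) mod 2 = 0+0+0+0+0+0+0+0+0+0+0 mod 2 = 0
  c[12] = d·G[:,12] = (11111100001)·(00000000100) mod 2 = 0+0+0+0+0+0+0+0+0+0+0 mod 2 = 0
  c[13] = d·G[:,13] = (11111100001)·(00000000010) mod 2 = 0+0+0+0+0+0+0+0+0+0+0 mod 2 = 0
  c[14] = d·G[:,14] = (11111100001)·(00000000001) mod 2 = 0+0+0+0+0+0+0+0+0+0+1 mod 2 = 1
Codeword = 111011111100001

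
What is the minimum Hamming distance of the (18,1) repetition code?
d_min = 18 (the only two codewords are 0…0 and 1…1, differing in all 18 positions).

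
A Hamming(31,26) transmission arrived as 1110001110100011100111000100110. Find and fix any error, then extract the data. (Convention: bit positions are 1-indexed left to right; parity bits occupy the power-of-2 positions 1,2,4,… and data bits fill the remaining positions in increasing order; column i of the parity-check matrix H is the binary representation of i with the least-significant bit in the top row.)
Syndrome s = H · r^T (mod 2), r = 1110001110100011100111000100110:
  s[0] = (1010101010101010101010101010101)·(1110001110100011100111000100110) mod 2 = 1+0+1+0+0+0+1+0+1+0+1+0+0+0+1+0+1+0+0+0+1+0+0+0+0+0+0+0+1+0+0 mod 2 = 1
  s[1] = (0110011001100110011001100110011)·(1110001110100011100111000100110) mod 2 = 0+1+1+0+0+0+1+0+0+0+1+0+0+0+1+0+0+0+0+0+0+1+0+0+0+1+0+0+0+1+0 mod 2 = 0
  s[2] = (0001111000011110000111100001111)·(1110001110100011100111000100110) mod 2 = 0+0+0+0+0+0+1+0+0+0+0+0+0+0+1+0+0+0+0+1+1+1+0+0+0+0+0+0+1+1+0 mod 2 = 1
  s[3] = (0000000111111110000000011111111)·(1110001110100011100111000100110) mod 2 = 0+0+0+0+0+0+0+1+1+0+1+0+0+0+1+0+0+0+0+0+0+0+0+0+0+1+0+0+1+1+0 mod 2 = 1
  s[4] = (0000000000000001111111111111111)·(1110001110100011100111000100110) mod 2 = 0+0+0+0+0+0+0+0+0+0+0+0+0+0+0+1+1+0+0+1+1+1+0+0+0+1+0+0+1+1+0 mod 2 = 0
Syndrome = 10110
Column 13 of H equals this syndrome → error at bit 13 (1-indexed).
Flip bit 13: 1110001110100011100111000100110 → 1110001110101011100111000100110
Extract data bits at positions {3,5,6,7,9,10,11,12,13,14,15,17,18,19,20,21,22,23,24,25,26,27,28,29,30,31}: 10011010101100111000100110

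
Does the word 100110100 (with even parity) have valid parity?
Sum of all bits: 1+0+0+1+1+0+1+0+0 = 4; 4 mod 2 = 0. Result is 0 → valid parity.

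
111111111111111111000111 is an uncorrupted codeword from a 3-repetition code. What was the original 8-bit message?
Split into 3-bit blocks: 111 111 111 111 111 111 000 111
Data = 11111101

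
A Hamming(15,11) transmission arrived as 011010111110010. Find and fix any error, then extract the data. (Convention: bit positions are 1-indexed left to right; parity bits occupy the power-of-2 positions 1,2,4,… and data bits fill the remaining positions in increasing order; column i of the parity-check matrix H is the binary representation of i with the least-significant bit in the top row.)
Syndrome s = H · r^T (mod 2), r = 011010111110010:
  s[0] = (101010101010101)·(011010111110010) mod 2 = 0+0+1+0+1+0+1+0+1+0+1+0+0+0+0 mod 2 = 1
  s[1] = (011001100110011)·(011010111110010) mod 2 = 0+1+1+0+0+0+1+0+0+1+1+0+0+1+0 mod 2 = 0
  s[2] = (000111100001111)·(011010111110010) mod 2 = 0+0+0+0+1+0+1+0+0+0+0+0+0+1+0 mod 2 = 1
  s[3] = (000000011111111)·(011010111110010) mod 2 = 0+0+0+0+0+0+0+1+1+1+1+0+0+1+0 mod 2 = 1
Syndrome = 1011
Column 13 of H equals this syndrome → error at bit 13 (1-indexed).
Flip bit 13: 011010111110010 → 011010111110110
Extract data bits at positions {3,5,6,7,9,10,11,12,13,14,15}: 11011110110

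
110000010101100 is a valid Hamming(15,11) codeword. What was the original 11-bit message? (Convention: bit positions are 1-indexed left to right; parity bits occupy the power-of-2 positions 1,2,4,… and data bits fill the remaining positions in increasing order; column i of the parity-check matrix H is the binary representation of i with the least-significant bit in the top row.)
Parity bits occupy power-of-2 positions; data bits are at positions {3,5,6,7,9,10,11,12,13,14,15} (1-indexed).
Extract: c[3]=0 c[5]=0 c[6]=0 c[7]=0 c[9]=0 c[10]=1 c[11]=0 c[12]=1 c[13]=1 c[14]=0 c[15]=0
Data = 00000101100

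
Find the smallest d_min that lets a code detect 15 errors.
Detecting e errors requires d_min ≥ e + 1 = 15 + 1 = 16.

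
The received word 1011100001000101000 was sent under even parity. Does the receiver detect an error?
Sum of received bits: 1+0+1+1+1+0+0+0+0+1+0+0+0+1+0+1+0+0+0 = 7; 7 mod 2 = 1. Result is 1 ≠ 0 → error detected.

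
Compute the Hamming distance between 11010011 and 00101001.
XOR = 11111010, count of 1s = 6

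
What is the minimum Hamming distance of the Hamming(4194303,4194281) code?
d_min = 3 (every single-error-correcting Hamming code has d_min = 3).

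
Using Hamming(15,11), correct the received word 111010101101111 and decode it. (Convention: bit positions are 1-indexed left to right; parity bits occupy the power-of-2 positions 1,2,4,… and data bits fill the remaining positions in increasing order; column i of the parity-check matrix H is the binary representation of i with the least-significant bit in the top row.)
Syndrome s = H · r^T (mod 2), r = 111010101101111:
  s[0] = (101010101010101)·(111010101101111) mod 2 = 1+0+1+0+1+0+1+0+1+0+0+0+1+0+1 mod 2 = 1
  s[1] = (011001100110011)·(111010101101111) mod 2 = 0+1+1+0+0+0+1+0+0+1+0+0+0+1+1 mod 2 = 0
  s[2] = (000111100001111)·(111010101101111) mod 2 = 0+0+0+0+1+0+1+0+0+0+0+1+1+1+1 mod 2 = 0
  s[3] = (000000011111111)·(111010101101111) mod 2 = 0+0+0+0+0+0+0+0+1+1+0+1+1+1+1 mod 2 = 0
Syndrome = 1000
Column 1 of H equals this syndrome → error at bit 1 (1-indexed).
Flip bit 1: 111010101101111 → 011010101101111
Extract data bits at positions {3,5,6,7,9,10,11,12,13,14,15}: 11011101111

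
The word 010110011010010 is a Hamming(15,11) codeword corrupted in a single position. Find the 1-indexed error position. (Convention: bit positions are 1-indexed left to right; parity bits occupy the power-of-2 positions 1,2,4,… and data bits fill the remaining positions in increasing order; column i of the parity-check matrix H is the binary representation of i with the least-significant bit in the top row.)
Syndrome s = H · r^T (mod 2), r = 010110011010010:
  s[0] = (101010101010101)·(010110011010010) mod 2 = 0+0+0+0+1+0+0+0+1+0+1+0+0+0+0 mod 2 = 1
  s[1] = (011001100110011)·(010110011010010) mod 2 = 0+1+0+0+0+0+0+0+0+0+1+0+0+1+0 mod 2 = 1
  s[2] = (000111100001111)·(010110011010010) mod 2 = 0+0+0+1+1+0+0+0+0+0+0+0+0+1+0 mod 2 = 1
  s[3] = (000000011111111)·(010110011010010) mod 2 = 0+0+0+0+0+0+0+1+1+0+1+0+0+1+0 mod 2 = 0
Syndrome = 1110
Column i of H is the binary representation of i, so the syndrome is the binary index of the flipped bit.
Read s = 1110 with s[0] as LSB: 1·2^0 + 1·2^1 + 1·2^2 + 0·2^3 = 7.
Error is at bit position 7.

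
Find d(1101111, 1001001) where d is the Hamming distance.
XOR = 0100110, count of 1s = 3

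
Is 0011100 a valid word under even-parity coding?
Sum of all bits: 0+0+1+1+1+0+0 = 3; 3 mod 2 = 1. Result is 1 → parity error detected.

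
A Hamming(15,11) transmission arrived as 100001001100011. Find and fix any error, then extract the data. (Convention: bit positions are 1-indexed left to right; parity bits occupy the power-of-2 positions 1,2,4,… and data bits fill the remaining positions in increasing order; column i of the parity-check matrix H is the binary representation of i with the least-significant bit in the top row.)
Syndrome s = H · r^T (mod 2), r = 100001001100011:
  s[0] = (101010101010101)·(100001001100011) mod 2 = 1+0+0+0+0+0+0+0+1+0+0+0+0+0+1 mod 2 = 1
  s[1] = (011001100110011)·(100001001100011) mod 2 = 0+0+0+0+0+1+0+0+0+1+0+0+0+1+1 mod 2 = 0
  s[2] = (000111100001111)·(100001001100011) mod 2 = 0+0+0+0+0+1+0+0+0+0+0+0+0+1+1 mod 2 = 1
  s[3] = (000000011111111)·(100001001100011) mod 2 = 0+0+0+0+0+0+0+0+1+1+0+0+0+1+1 mod 2 = 0
Syndrome = 1010
Column 5 of H equals this syndrome → error at bit 5 (1-indexed).
Flip bit 5: 100001001100011 → 100011001100011
Extract data bits at positions {3,5,6,7,9,10,11,12,13,14,15}: 01101100011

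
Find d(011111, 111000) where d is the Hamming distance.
XOR = 100111, count of 1s = 4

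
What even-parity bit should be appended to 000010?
Sum of data bits: 0+0+0+0+1+0 = 1.
1 mod 2 = 1, so parity bit = 1.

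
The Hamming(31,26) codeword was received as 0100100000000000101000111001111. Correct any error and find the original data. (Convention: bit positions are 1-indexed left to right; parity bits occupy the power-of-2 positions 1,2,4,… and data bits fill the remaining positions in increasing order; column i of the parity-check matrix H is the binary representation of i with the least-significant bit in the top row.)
Syndrome s = H · r^T (mod 2), r = 0100100000000000101000111001111:
  s[0] = (1010101010101010101010101010101)·(0100100000000000101000111001111) mod 2 = 0+0+0+0+1+0+0+0+0+0+0+0+0+0+0+0+1+0+1+0+0+0+1+0+1+0+0+0+1+0+1 mod 2 = 1
  s[1] = (0110011001100110011001100110011)·(0100100000000000101000111001111) mod 2 = 0+1+0+0+0+0+0+0+0+0+0+0+0+0+0+0+0+0+1+0+0+0+1+0+0+0+0+0+0+1+1 mod 2 = 1
  s[2] = (0001111000011110000111100001111)·(0100100000000000101000111001111) mod 2 = 0+0+0+0+1+0+0+0+0+0+0+0+0+0+0+0+0+0+0+0+0+0+1+0+0+0+0+1+1+1+1 mod 2 = 0
  s[3] = (0000000111111110000000011111111)·(0100100000000000101000111001111) mod 2 = 0+0+0+0+0+0+0+0+0+0+0+0+0+0+0+0+0+0+0+0+0+0+0+1+1+0+0+1+1+1+1 mod 2 = 0
  s[4] = (0000000000000001111111111111111)·(0100100000000000101000111001111) mod 2 = 0+0+0+0+0+0+0+0+0+0+0+0+0+0+0+0+1+0+1+0+0+0+1+1+1+0+0+1+1+1+1 mod 2 = 1
Syndrome = 11001
Column 19 of H equals this syndrome → error at bit 19 (1-indexed).
Flip bit 19: 0100100000000000101000111001111 → 0100100000000000100000111001111
Extract data bits at positions {3,5,6,7,9,10,11,12,13,14,15,17,18,19,20,21,22,23,24,25,26,27,28,29,30,31}: 01000000000100000111001111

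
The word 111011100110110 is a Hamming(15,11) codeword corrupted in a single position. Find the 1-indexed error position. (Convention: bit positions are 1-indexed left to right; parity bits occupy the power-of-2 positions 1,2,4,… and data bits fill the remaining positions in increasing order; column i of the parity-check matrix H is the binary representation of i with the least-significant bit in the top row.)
Syndrome s = H · r^T (mod 2), r = 111011100110110:
  s[0] = (101010101010101)·(111011100110110) mod 2 = 1+0+1+0+1+0+1+0+0+0+1+0+1+0+0 mod 2 = 0
  s[1] = (011001100110011)·(111011100110110) mod 2 = 0+1+1+0+0+1+1+0+0+1+1+0+0+1+0 mod 2 = 1
  s[2] = (000111100001111)·(111011100110110) mod 2 = 0+0+0+0+1+1+1+0+0+0+0+0+1+1+0 mod 2 = 1
  s[3] = (000000011111111)·(111011100110110) mod 2 = 0+0+0+0+0+0+0+0+0+1+1+0+1+1+0 mod 2 = 0
Syndrome = 0110
Column i of H is the binary representation of i, so the syndrome is the binary index of the flipped bit.
Read s = 0110 with s[0] as LSB: 0·2^0 + 1·2^1 + 1·2^2 + 0·2^3 = 6.
Error is at bit position 6.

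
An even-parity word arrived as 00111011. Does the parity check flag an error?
Sum of received bits: 0+0+1+1+1+0+1+1 = 5; 5 mod 2 = 1. Result is 1 ≠ 0 → error detected.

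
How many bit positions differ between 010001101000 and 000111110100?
XOR = 010110011100, count of 1s = 6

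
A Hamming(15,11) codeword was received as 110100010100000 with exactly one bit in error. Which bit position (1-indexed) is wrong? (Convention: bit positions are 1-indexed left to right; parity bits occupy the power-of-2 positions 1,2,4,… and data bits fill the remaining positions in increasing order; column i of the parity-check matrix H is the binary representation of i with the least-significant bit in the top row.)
Syndrome s = H · r^T (mod 2), r = 110100010100000:
  s[0] = (101010101010101)·(110100010100000) mod 2 = 1+0+0+0+0+0+0+0+0+0+0+0+0+0+0 mod 2 = 1
  s[1] = (011001100110011)·(110100010100000) mod 2 = 0+1+0+0+0+0+0+0+0+1+0+0+0+0+0 mod 2 = 0
  s[2] = (000111100001111)·(110100010100000) mod 2 = 0+0+0+1+0+0+0+0+0+0+0+0+0+0+0 mod 2 = 1
  s[3] = (000000011111111)·(110100010100000) mod 2 = 0+0+0+0+0+0+0+1+0+1+0+0+0+0+0 mod 2 = 0
Syndrome = 1010
Column i of H is the binary representation of i, so the syndrome is the binary index of the flipped bit.
Read s = 1010 with s[0] as LSB: 1·2^0 + 0·2^1 + 1·2^2 + 0·2^3 = 5.
Error is at bit position 5.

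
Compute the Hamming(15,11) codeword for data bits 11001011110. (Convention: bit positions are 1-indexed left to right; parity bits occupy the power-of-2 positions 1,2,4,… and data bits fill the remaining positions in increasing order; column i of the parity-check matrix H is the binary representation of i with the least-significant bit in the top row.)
Codeword c = d · G (mod 2), d = 11001011110:
  c[0] = d·G[:,0] = (11001011110)·(11011010101) mod 2 = 1+1+0+0+1+0+1+0+1+0+0 mod 2 = 1
  c[1] = d·G[:,1] = (11001011110)·(10110110011) mod 2 = 1+0+0+0+0+0+1+0+0+1+0 mod 2 = 1
  c[2] = d·G[:,2] = (11001011110)·(10000000000) mod 2 = 1+0+0+0+0+0+0+0+0+0+0 mod 2 = 1
  c[3] = d·G[:,3] = (11001011110)·(01110001111) mod 2 = 0+1+0+0+0+0+0+1+1+1+0 mod 2 = 0
  c[4] = d·G[:,4] = (11001011110)·(01000000000) mod 2 = 0+1+0+0+0+0+0+0+0+0+0 mod 2 = 1
  c[5] = d·G[:,5] = (11001011110)·(00100000000) mod 2 = 0+0+0+0+0+0+0+0+0+0+0 mod 2 = 0
  c[6] = d·G[:,6] = (11001011110)·(00010000000) mod 2 = 0+0+0+0+0+0+0+0+0+0+0 mod 2 = 0
  c[7] = d·G[:,7] = (11001011110)·(00001111111) mod 2 = 0+0+0+0+1+0+1+1+1+1+0 mod 2 = 1
  c[8] = d·G[:,8] = (11001011110)·(00001000000) mod 2 = 0+0+0+0+1+0+0+0+0+0+0 mod 2 = 1
  c[9] = d·G[:,9] = (11001011110)·(00000100000) mod 2 = 0+0+0+0+0+0+0+0+0+0+0 mod 2 = 0
  c[10] = d·G[:,10] = (11001011110)·(00000010000) mod 2 = 0+0+0+0+0+0+1+0+0+0+0 mod 2 = 1
  c[11] = d·G[:,11] = (11001011110)·(00000001000) mod 2 = 0+0+0+0+0+0+0+1+0+0+0 mod 2 = 1
  c[12] = d·G[:,12] = (11001011110)·(00000000100) mod 2 = 0+0+0+0+0+0+0+0+1+0+0 mod 2 = 1
  c[13] = d·G[:,13] = (11001011110)·(00000000010) mod 2 = 0+0+0+0+0+0+0+0+0+1+0 mod 2 = 1
  c[14] = d·G[:,14] = (11001011110)·(00000000001) mod 2 = 0+0+0+0+0+0+0+0+0+0+0 mod 2 = 0
Codeword = 111010011011110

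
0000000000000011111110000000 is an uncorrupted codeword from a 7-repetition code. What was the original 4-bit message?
Split into 7-bit blocks: 0000000 0000000 1111111 0000000
Data = 0010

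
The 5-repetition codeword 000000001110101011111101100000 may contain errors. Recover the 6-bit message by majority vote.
Split into 5-bit blocks and majority-vote each:
  block 1 = 00000: 0 ones, 5 zeros → 0
  block 2 = 00011: 2 ones, 3 zeros → 0
  block 3 = 10101: 3 ones, 2 zeros → 1
  block 4 = 01111: 4 ones, 1 zeros → 1
  block 5 = 11011: 4 ones, 1 zeros → 1
  block 6 = 00000: 0 ones, 5 zeros → 0
Decoded = 001110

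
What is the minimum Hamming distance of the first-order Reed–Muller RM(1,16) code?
d_min = 32768 (RM(1,16) has length 65536 and minimum distance 2^(m−1) = 32768).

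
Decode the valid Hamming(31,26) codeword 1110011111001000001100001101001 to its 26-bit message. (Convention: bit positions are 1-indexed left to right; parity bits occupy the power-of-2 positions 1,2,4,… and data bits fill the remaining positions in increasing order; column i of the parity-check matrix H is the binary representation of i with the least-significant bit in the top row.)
Parity bits occupy power-of-2 positions; data bits are at positions {3,5,6,7,9,10,11,12,13,14,15,17,18,19,20,21,22,23,24,25,26,27,28,29,30,31} (1-indexed).
Extract: c[3]=1 c[5]=0 c[6]=1 c[7]=1 c[9]=1 c[10]=1 c[11]=0 c[12]=0 c[13]=1 c[14]=0 c[15]=0 c[17]=0 c[18]=0 c[19]=1 c[20]=1 c[21]=0 c[22]=0 c[23]=0 c[24]=0 c[25]=1 c[26]=1 c[27]=0 c[28]=1 c[29]=0 c[30]=0 c[31]=1
Data = 10111100100001100001101001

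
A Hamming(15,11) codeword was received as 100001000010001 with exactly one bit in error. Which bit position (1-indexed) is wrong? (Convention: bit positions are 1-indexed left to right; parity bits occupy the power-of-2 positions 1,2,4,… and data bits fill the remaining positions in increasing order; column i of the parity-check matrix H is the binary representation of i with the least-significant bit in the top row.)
Syndrome s = H · r^T (mod 2), r = 100001000010001:
  s[0] = (101010101010101)·(100001000010001) mod 2 = 1+0+0+0+0+0+0+0+0+0+1+0+0+0+1 mod 2 = 1
  s[1] = (011001100110011)·(100001000010001) mod 2 = 0+0+0+0+0+1+0+0+0+0+1+0+0+0+1 mod 2 = 1
  s[2] = (000111100001111)·(100001000010001) mod 2 = 0+0+0+0+0+1+0+0+0+0+0+0+0+0+1 mod 2 = 0
  s[3] = (000000011111111)·(100001000010001) mod 2 = 0+0+0+0+0+0+0+0+0+0+1+0+0+0+1 mod 2 = 0
Syndrome = 1100
Column i of H is the binary representation of i, so the syndrome is the binary index of the flipped bit.
Read s = 1100 with s[0] as LSB: 1·2^0 + 1·2^1 + 0·2^2 + 0·2^3 = 3.
Error is at bit position 3.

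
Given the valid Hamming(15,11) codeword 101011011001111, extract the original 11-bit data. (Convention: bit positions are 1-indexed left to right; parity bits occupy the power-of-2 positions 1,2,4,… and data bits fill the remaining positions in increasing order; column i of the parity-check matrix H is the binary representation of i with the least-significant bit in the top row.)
Parity bits occupy power-of-2 positions; data bits are at positions {3,5,6,7,9,10,11,12,13,14,15} (1-indexed).
Extract: c[3]=1 c[5]=1 c[6]=1 c[7]=0 c[9]=1 c[10]=0 c[11]=0 c[12]=1 c[13]=1 c[14]=1 c[15]=1
Data = 11101001111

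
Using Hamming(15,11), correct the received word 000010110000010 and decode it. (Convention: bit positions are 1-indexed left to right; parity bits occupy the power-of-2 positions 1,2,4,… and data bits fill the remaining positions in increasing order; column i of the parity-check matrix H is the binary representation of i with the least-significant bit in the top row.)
Syndrome s = H · r^T (mod 2), r = 000010110000010:
  s[0] = (101010101010101)·(000010110000010) mod 2 = 0+0+0+0+1+0+1+0+0+0+0+0+0+0+0 mod 2 = 0
  s[1] = (011001100110011)·(000010110000010) mod 2 = 0+0+0+0+0+0+1+0+0+0+0+0+0+1+0 mod 2 = 0
  s[2] = (000111100001111)·(000010110000010) mod 2 = 0+0+0+0+1+0+1+0+0+0+0+0+0+1+0 mod 2 = 1
  s[3] = (000000011111111)·(000010110000010) mod 2 = 0+0+0+0+0+0+0+1+0+0+0+0+0+1+0 mod 2 = 0
Syndrome = 0010
Column 4 of H equals this syndrome → error at bit 4 (1-indexed).
Flip bit 4: 000010110000010 → 000110110000010
Extract data bits at positions {3,5,6,7,9,10,11,12,13,14,15}: 01010000010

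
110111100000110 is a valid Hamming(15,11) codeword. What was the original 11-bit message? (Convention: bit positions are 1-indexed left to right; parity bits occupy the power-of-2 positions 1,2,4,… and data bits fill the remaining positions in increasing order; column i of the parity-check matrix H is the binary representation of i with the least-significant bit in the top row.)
Parity bits occupy power-of-2 positions; data bits are at positions {3,5,6,7,9,10,11,12,13,14,15} (1-indexed).
Extract: c[3]=0 c[5]=1 c[6]=1 c[7]=1 c[9]=0 c[10]=0 c[11]=0 c[12]=0 c[13]=1 c[14]=1 c[15]=0
Data = 01110000110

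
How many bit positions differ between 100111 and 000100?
XOR = 100011, count of 1s = 3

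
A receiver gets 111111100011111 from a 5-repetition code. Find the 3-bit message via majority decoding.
Split into 5-bit blocks and majority-vote each:
  block 1 = 11111: 5 ones, 0 zeros → 1
  block 2 = 11000: 2 ones, 3 zeros → 0
  block 3 = 11111: 5 ones, 0 zeros → 1
Decoded = 101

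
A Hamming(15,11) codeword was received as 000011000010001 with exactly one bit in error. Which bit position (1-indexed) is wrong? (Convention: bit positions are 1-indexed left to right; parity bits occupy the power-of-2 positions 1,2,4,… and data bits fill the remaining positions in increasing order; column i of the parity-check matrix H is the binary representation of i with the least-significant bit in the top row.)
Syndrome s = H · r^T (mod 2), r = 000011000010001:
  s[0] = (101010101010101)·(000011000010001) mod 2 = 0+0+0+0+1+0+0+0+0+0+1+0+0+0+1 mod 2 = 1
  s[1] = (011001100110011)·(000011000010001) mod 2 = 0+0+0+0+0+1+0+0+0+0+1+0+0+0+1 mod 2 = 1
  s[2] = (000111100001111)·(000011000010001) mod 2 = 0+0+0+0+1+1+0+0+0+0+0+0+0+0+1 mod 2 = 1
  s[3] = (000000011111111)·(000011000010001) mod 2 = 0+0+0+0+0+0+0+0+0+0+1+0+0+0+1 mod 2 = 0
Syndrome = 1110
Column i of H is the binary representation of i, so the syndrome is the binary index of the flipped bit.
Read s = 1110 with s[0] as LSB: 1·2^0 + 1·2^1 + 1·2^2 + 0·2^3 = 7.
Error is at bit position 7.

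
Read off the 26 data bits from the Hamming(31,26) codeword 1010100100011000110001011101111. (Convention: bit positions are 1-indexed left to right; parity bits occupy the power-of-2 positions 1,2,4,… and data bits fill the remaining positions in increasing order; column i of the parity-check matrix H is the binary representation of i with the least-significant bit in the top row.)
Parity bits occupy power-of-2 positions; data bits are at positions {3,5,6,7,9,10,11,12,13,14,15,17,18,19,20,21,22,23,24,25,26,27,28,29,30,31} (1-indexed).
Extract: c[3]=1 c[5]=1 c[6]=0 c[7]=0 c[9]=0 c[10]=0 c[11]=0 c[12]=1 c[13]=1 c[14]=0 c[15]=0 c[17]=1 c[18]=1 c[19]=0 c[20]=0 c[21]=0 c[22]=1 c[23]=0 c[24]=1 c[25]=1 c[26]=1 c[27]=0 c[28]=1 c[29]=1 c[30]=1 c[31]=1
Data = 11000001100110001011101111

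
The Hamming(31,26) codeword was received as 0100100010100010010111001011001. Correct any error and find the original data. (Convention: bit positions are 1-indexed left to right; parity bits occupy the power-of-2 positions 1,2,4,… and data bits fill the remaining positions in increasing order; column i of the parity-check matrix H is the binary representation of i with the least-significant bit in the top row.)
Syndrome s = H · r^T (mod 2), r = 0100100010100010010111001011001:
  s[0] = (1010101010101010101010101010101)·(0100100010100010010111001011001) mod 2 = 0+0+0+0+1+0+0+0+1+0+1+0+0+0+1+0+0+0+0+0+1+0+0+0+1+0+1+0+0+0+1 mod 2 = 0
  s[1] = (0110011001100110011001100110011)·(0100100010100010010111001011001) mod 2 = 0+1+0+0+0+0+0+0+0+0+1+0+0+0+1+0+0+1+0+0+0+1+0+0+0+0+1+0+0+0+1 mod 2 = 1
  s[2] = (0001111000011110000111100001111)·(0100100010100010010111001011001) mod 2 = 0+0+0+0+1+0+0+0+0+0+0+0+0+0+1+0+0+0+0+1+1+1+0+0+0+0+0+1+0+0+1 mod 2 = 1
  s[3] = (0000000111111110000000011111111)·(0100100010100010010111001011001) mod 2 = 0+0+0+0+0+0+0+0+1+0+1+0+0+0+1+0+0+0+0+0+0+0+0+0+1+0+1+1+0+0+1 mod 2 = 1
  s[4] = (0000000000000001111111111111111)·(0100100010100010010111001011001) mod 2 = 0+0+0+0+0+0+0+0+0+0+0+0+0+0+0+0+0+1+0+1+1+1+0+0+1+0+1+1+0+0+1 mod 2 = 0
Syndrome = 01110
Column 14 of H equals this syndrome → error at bit 14 (1-indexed).
Flip bit 14: 0100100010100010010111001011001 → 0100100010100110010111001011001
Extract data bits at positions {3,5,6,7,9,10,11,12,13,14,15,17,18,19,20,21,22,23,24,25,26,27,28,29,30,31}: 01001010011010111001011001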